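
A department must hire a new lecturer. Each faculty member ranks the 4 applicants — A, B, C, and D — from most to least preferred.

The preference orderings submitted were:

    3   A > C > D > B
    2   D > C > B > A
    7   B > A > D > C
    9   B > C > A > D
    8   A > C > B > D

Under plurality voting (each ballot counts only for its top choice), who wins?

B

First-place vote totals:
  A: 11
  B: 16
  C: 0
  D: 2
B has the most first-place votes.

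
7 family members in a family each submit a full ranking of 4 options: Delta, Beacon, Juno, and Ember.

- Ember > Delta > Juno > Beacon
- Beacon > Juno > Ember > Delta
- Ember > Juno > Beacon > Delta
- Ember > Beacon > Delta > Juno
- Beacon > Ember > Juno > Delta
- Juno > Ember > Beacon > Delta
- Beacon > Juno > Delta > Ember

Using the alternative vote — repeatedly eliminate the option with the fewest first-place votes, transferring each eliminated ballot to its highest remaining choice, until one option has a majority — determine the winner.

Ember

Round 1: Beacon 3, Ember 3, Juno 1, Delta 0. Delta has the fewest and is eliminated.
Round 2: Beacon 3, Ember 3, Juno 1. Juno has the fewest and is eliminated.
Round 3: Ember 4, Beacon 3. Ember has a majority.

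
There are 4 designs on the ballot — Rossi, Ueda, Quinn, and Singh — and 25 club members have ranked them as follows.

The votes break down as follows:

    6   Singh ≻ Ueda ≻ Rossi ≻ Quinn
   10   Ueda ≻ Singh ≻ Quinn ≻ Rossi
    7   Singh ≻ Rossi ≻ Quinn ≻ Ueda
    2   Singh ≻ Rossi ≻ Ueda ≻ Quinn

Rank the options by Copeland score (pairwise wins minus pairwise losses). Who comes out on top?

Pairwise results:
  Rossi vs Ueda: Ueda wins 16–9.
  Rossi vs Quinn: Rossi wins 15–10.
  Rossi vs Singh: Singh wins 25–0.
  Ueda vs Quinn: Ueda wins 18–7.
  Ueda vs Singh: Singh wins 15–10.
  Quinn vs Singh: Singh wins 25–0.
Copeland scores (wins − losses):
  Rossi: 1 − 2 = -1
  Ueda: 2 − 1 = 1
  Quinn: 0 − 3 = -3
  Singh: 3 − 0 = 3
Singh has the best Copeland score.

Singh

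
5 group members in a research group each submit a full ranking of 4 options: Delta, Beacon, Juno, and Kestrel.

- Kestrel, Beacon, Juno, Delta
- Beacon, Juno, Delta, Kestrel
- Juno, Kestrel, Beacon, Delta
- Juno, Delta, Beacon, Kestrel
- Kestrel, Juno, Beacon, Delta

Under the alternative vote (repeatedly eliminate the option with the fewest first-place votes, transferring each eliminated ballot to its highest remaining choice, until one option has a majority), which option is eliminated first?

Round 1: Juno 2, Kestrel 2, Beacon 1, Delta 0. Delta has the fewest and is eliminated.
Round 2: Juno 2, Kestrel 2, Beacon 1. Beacon has the fewest and is eliminated.
Round 3: Juno 3, Kestrel 2. Juno has a majority.

Delta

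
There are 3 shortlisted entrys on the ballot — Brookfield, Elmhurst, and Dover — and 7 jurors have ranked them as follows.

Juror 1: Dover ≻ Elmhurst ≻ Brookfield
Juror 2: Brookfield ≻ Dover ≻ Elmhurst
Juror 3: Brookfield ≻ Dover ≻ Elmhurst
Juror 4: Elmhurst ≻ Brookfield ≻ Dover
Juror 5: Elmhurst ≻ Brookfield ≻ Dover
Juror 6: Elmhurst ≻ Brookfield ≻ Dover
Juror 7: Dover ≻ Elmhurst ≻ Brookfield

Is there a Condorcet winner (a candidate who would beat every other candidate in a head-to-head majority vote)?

Head-to-head results (7 voters total):
Brookfield vs Elmhurst: Elmhurst wins 5–2.
Brookfield vs Dover: Brookfield wins 5–2.
Elmhurst vs Dover: Dover wins 4–3.
No candidate beats all others: Brookfield beats Dover beats Elmhurst beats Brookfield, a majority cycle.

No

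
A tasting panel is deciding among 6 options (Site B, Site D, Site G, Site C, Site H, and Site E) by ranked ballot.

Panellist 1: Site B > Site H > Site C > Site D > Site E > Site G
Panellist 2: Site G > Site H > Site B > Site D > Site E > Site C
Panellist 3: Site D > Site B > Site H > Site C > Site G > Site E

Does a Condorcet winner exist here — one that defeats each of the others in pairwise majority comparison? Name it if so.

Site B

Head-to-head results (3 voters total):
Site B vs Site D: Site B wins 2–1.
Site B vs Site G: Site B wins 2–1.
Site B vs Site C: Site B wins 3–0.
Site B vs Site H: Site B wins 2–1.
Site B vs Site E: Site B wins 3–0.
Site D vs Site G: Site D wins 2–1.
Site D vs Site C: Site D wins 2–1.
Site D vs Site H: Site H wins 2–1.
Site D vs Site E: Site D wins 3–0.
Site G vs Site C: Site C wins 2–1.
Site G vs Site H: Site H wins 2–1.
Site G vs Site E: Site G wins 2–1.
Site C vs Site H: Site H wins 3–0.
Site C vs Site E: Site C wins 2–1.
Site H vs Site E: Site H wins 3–0.
Site B beats each rival — Site D (2–1), Site G (2–1), Site C (3–0), Site H (2–1), Site E (3–0) — so Site B is the Condorcet winner.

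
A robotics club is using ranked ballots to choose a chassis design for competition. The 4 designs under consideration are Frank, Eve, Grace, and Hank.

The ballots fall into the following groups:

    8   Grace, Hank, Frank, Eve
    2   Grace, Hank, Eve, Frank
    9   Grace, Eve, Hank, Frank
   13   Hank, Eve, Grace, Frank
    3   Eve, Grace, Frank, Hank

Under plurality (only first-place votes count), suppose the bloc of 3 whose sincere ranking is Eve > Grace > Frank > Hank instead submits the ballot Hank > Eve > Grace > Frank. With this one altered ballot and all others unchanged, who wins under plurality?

First-place totals with the altered ballot: Frank 0, Eve 0, Grace 19, Hank 16.
The winner is unchanged: still Grace.

Grace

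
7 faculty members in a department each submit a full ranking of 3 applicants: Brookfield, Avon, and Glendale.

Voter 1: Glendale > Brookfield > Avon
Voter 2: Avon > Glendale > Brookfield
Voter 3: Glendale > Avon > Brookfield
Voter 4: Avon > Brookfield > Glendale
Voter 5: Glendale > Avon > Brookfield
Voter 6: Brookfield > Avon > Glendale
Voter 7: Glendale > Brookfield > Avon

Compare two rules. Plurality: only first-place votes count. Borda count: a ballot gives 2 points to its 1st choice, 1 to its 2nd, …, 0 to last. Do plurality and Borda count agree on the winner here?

Yes

Plurality first-place counts: Brookfield 1, Avon 2, Glendale 4 → Glendale.
Borda totals: Brookfield 5, Avon 7, Glendale 9 → Glendale.
The two rules agree on Glendale.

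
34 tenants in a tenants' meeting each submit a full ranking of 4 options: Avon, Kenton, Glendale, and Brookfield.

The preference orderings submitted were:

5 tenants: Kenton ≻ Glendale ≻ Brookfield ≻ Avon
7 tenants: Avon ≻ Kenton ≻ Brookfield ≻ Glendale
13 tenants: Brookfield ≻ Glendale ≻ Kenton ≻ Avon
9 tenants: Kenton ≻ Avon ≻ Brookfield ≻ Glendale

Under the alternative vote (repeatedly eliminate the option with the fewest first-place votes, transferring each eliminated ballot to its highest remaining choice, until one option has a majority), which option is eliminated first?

Round 1: Kenton 14, Brookfield 13, Avon 7, Glendale 0. Glendale has the fewest and is eliminated.
Round 2: Kenton 14, Brookfield 13, Avon 7. Avon has the fewest and is eliminated.
Round 3: Kenton 21, Brookfield 13. Kenton has a majority.

Glendale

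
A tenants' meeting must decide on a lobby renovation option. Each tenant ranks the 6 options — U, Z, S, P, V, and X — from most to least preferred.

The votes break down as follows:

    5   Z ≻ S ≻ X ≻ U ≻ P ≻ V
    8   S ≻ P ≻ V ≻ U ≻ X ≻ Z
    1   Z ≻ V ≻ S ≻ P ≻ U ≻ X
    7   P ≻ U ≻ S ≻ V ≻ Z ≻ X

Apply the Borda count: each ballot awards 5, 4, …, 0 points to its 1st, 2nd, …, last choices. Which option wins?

S

Borda scores:
  U: 5·2 + 8·2 + 1 + 7·4 = 55
  Z: 5·5 + 8·0 + 5 + 7·1 = 37
  S: 5·4 + 8·5 + 3 + 7·3 = 84
  P: 5·1 + 8·4 + 2 + 7·5 = 74
  V: 5·0 + 8·3 + 4 + 7·2 = 42
  X: 5·3 + 8·1 + 0 + 7·0 = 23
S has the highest total.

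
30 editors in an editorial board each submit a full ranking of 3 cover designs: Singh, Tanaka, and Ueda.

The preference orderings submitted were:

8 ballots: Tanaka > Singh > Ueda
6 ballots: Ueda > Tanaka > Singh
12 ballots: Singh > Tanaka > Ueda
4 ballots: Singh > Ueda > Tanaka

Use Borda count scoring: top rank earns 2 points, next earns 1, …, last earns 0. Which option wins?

Singh

Borda scores:
  Singh: 8·1 + 6·0 + 12·2 + 4·2 = 40
  Tanaka: 8·2 + 6·1 + 12·1 + 4·0 = 34
  Ueda: 8·0 + 6·2 + 12·0 + 4·1 = 16
Singh has the highest total.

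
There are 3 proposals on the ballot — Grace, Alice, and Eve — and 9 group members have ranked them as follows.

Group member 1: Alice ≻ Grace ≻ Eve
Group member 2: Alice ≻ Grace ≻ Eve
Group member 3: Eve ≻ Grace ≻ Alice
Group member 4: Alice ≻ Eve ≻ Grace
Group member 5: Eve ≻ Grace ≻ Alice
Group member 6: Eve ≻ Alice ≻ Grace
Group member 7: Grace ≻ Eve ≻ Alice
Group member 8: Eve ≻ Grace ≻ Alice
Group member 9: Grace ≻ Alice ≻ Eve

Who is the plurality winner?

First-place vote totals:
  Grace: 2
  Alice: 3
  Eve: 4
Eve has the most first-place votes.

Eve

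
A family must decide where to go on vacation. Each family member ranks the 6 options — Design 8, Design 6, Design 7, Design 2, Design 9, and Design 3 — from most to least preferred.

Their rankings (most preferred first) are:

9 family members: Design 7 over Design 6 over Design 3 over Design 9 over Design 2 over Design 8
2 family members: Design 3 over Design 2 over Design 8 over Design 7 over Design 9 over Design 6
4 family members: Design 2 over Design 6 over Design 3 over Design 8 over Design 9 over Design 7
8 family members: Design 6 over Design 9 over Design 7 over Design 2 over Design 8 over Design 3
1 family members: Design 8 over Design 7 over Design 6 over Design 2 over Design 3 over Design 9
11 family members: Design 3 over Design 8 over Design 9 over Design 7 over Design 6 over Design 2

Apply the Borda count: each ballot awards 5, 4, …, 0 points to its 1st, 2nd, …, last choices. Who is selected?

Borda scores:
  Design 8: 9·0 + 2·3 + 4·2 + 8·1 + 5 + 11·4 = 71
  Design 6: 9·4 + 2·0 + 4·4 + 8·5 + 3 + 11·1 = 106
  Design 7: 9·5 + 2·2 + 4·0 + 8·3 + 4 + 11·2 = 99
  Design 2: 9·1 + 2·4 + 4·5 + 8·2 + 2 + 11·0 = 55
  Design 9: 9·2 + 2·1 + 4·1 + 8·4 + 0 + 11·3 = 89
  Design 3: 9·3 + 2·5 + 4·3 + 8·0 + 1 + 11·5 = 105
Design 6 has the highest total.

Design 6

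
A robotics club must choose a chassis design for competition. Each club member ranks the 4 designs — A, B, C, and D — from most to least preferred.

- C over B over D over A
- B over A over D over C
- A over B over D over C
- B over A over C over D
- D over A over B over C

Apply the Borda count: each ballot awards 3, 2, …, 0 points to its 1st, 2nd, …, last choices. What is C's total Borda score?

4

Borda scores:
  A: 0 + 2 + 3 + 2 + 2 = 9
  B: 2 + 3 + 2 + 3 + 1 = 11
  C: 3 + 0 + 0 + 1 + 0 = 4
  D: 1 + 1 + 1 + 0 + 3 = 6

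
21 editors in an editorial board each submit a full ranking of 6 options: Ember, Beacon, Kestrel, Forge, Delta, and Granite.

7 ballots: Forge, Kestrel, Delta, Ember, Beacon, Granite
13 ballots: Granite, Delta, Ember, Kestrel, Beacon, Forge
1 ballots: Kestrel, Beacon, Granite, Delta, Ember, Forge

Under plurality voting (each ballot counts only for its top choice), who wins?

Granite

First-place vote totals:
  Ember: 0
  Beacon: 0
  Kestrel: 1
  Forge: 7
  Delta: 0
  Granite: 13
Granite has the most first-place votes.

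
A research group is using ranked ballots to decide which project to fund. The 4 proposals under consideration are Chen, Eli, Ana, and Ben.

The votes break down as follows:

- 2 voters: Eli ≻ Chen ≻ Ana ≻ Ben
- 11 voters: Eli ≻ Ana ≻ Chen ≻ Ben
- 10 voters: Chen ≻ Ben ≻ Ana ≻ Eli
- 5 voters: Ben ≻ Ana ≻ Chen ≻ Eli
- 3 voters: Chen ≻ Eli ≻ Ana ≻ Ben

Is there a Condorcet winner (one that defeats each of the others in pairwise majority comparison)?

No

Head-to-head results (31 voters total):
Chen vs Eli: Chen wins 18–13.
Chen vs Ana: Ana wins 16–15.
Chen vs Ben: Chen wins 26–5.
Eli vs Ana: Eli wins 16–15.
Eli vs Ben: Eli wins 16–15.
Ana vs Ben: Ana wins 16–15.
No candidate beats all others: Chen beats Eli beats Ana beats Chen, a majority cycle.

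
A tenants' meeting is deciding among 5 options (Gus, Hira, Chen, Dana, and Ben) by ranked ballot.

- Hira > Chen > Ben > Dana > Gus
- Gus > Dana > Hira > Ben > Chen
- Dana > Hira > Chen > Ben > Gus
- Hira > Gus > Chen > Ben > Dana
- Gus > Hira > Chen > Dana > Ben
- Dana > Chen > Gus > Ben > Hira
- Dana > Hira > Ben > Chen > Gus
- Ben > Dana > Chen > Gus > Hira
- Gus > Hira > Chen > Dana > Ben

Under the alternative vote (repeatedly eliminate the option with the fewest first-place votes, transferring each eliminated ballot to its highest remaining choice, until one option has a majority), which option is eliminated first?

Round 1: Gus 3, Dana 3, Hira 2, Ben 1, Chen 0. Chen has the fewest and is eliminated.
Round 2: Gus 3, Dana 3, Hira 2, Ben 1. Ben has the fewest and is eliminated.
Round 3: Dana 4, Gus 3, Hira 2. Hira has the fewest and is eliminated.
Round 4: Dana 5, Gus 4. Dana has a majority.

Chen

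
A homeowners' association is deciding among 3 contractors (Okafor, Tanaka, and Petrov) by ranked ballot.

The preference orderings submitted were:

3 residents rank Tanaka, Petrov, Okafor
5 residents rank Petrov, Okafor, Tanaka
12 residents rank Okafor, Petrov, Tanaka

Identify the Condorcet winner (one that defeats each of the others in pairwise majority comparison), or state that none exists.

Head-to-head results (20 voters total):
Okafor vs Tanaka: Okafor wins 17–3.
Okafor vs Petrov: Okafor wins 12–8.
Tanaka vs Petrov: Petrov wins 17–3.
Okafor beats each rival — Tanaka (17–3), Petrov (12–8) — so Okafor is the Condorcet winner.

Okafor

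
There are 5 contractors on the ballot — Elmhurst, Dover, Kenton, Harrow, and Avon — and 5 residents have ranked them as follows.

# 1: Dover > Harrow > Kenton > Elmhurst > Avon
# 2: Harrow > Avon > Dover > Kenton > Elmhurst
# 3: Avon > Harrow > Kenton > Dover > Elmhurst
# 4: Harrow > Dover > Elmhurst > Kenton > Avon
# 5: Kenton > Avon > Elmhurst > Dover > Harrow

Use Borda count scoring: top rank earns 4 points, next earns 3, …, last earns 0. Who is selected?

Borda scores:
  Elmhurst: 1 + 0 + 0 + 2 + 2 = 5
  Dover: 4 + 2 + 1 + 3 + 1 = 11
  Kenton: 2 + 1 + 2 + 1 + 4 = 10
  Harrow: 3 + 4 + 3 + 4 + 0 = 14
  Avon: 0 + 3 + 4 + 0 + 3 = 10
Harrow has the highest total.

Harrow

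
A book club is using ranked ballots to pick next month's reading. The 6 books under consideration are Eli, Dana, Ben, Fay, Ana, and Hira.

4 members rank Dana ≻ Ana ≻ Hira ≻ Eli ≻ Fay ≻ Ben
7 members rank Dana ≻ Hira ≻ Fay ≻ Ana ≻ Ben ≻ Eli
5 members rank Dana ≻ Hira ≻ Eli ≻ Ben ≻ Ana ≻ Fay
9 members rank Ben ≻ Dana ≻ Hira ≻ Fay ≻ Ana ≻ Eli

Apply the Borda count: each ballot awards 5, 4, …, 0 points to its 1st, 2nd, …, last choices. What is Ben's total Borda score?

62

Borda scores:
  Eli: 4·2 + 7·0 + 5·3 + 9·0 = 23
  Dana: 4·5 + 7·5 + 5·5 + 9·4 = 116
  Ben: 4·0 + 7·1 + 5·2 + 9·5 = 62
  Fay: 4·1 + 7·3 + 5·0 + 9·2 = 43
  Ana: 4·4 + 7·2 + 5·1 + 9·1 = 44
  Hira: 4·3 + 7·4 + 5·4 + 9·3 = 87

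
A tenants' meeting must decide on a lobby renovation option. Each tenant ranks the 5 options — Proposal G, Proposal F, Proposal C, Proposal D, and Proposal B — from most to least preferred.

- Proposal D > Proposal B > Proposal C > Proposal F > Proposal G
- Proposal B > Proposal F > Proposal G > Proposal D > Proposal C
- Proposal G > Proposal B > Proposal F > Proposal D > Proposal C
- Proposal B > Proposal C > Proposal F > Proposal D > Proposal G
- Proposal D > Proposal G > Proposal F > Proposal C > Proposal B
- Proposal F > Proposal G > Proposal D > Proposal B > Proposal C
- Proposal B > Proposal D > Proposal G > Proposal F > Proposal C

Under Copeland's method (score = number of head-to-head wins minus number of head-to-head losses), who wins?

Proposal B

Pairwise results:
  Proposal G vs Proposal F: Proposal F wins 4–3.
  Proposal G vs Proposal C: Proposal G wins 5–2.
  Proposal G vs Proposal D: Proposal D wins 4–3.
  Proposal G vs Proposal B: Proposal B wins 4–3.
  Proposal F vs Proposal C: Proposal F wins 5–2.
  Proposal F vs Proposal D: Proposal F wins 4–3.
  Proposal F vs Proposal B: Proposal B wins 5–2.
  Proposal C vs Proposal D: Proposal D wins 6–1.
  Proposal C vs Proposal B: Proposal B wins 6–1.
  Proposal D vs Proposal B: Proposal B wins 4–3.
Copeland scores (wins − losses):
  Proposal G: 1 − 3 = -2
  Proposal F: 3 − 1 = 2
  Proposal C: 0 − 4 = -4
  Proposal D: 2 − 2 = 0
  Proposal B: 4 − 0 = 4
Proposal B has the best Copeland score.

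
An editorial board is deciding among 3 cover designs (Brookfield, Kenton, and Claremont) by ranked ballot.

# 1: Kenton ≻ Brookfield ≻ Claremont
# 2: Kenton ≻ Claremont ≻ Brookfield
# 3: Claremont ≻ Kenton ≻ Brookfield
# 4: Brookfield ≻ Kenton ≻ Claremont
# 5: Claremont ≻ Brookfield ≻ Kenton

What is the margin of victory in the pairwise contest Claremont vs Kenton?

Ballots ranking Claremont above Kenton: 2.
Ballots ranking Kenton above Claremont: 3.
Kenton wins 3–2, a margin of 1.

1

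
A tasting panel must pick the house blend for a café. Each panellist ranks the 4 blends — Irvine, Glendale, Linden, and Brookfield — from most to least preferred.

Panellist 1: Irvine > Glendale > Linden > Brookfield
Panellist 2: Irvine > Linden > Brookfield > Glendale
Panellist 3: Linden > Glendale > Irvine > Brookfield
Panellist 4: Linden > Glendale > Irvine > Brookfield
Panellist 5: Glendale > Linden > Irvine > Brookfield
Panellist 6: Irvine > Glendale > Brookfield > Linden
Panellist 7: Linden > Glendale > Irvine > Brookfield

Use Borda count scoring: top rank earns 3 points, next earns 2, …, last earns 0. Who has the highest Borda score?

Linden

Borda scores:
  Irvine: 3 + 3 + 1 + 1 + 1 + 3 + 1 = 13
  Glendale: 2 + 0 + 2 + 2 + 3 + 2 + 2 = 13
  Linden: 1 + 2 + 3 + 3 + 2 + 0 + 3 = 14
  Brookfield: 0 + 1 + 0 + 0 + 0 + 1 + 0 = 2
Linden has the highest total.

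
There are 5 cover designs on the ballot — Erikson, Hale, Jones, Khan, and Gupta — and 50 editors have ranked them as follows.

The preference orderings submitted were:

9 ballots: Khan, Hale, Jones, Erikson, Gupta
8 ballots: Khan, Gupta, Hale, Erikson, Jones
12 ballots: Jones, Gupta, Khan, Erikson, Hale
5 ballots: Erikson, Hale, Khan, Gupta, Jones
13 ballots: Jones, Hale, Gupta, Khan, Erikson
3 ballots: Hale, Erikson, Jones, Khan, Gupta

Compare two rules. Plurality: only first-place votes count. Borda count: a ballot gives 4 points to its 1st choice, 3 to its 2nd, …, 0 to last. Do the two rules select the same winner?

Yes

Plurality first-place counts: Erikson 5, Hale 3, Jones 25, Khan 17, Gupta 0 → Jones.
Borda totals: Erikson 58, Hale 109, Jones 124, Khan 118, Gupta 91 → Jones.
The two rules agree on Jones.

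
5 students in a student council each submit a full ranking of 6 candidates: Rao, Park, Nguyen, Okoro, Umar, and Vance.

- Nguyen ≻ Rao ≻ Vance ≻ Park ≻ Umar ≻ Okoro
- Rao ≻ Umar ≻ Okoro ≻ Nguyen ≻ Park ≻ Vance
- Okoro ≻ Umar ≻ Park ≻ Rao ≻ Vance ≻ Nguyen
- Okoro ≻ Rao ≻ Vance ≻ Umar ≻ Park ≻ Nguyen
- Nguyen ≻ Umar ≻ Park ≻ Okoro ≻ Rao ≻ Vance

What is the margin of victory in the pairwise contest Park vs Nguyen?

Ballots ranking Park above Nguyen: 2.
Ballots ranking Nguyen above Park: 3.
Nguyen wins 3–2, a margin of 1.

1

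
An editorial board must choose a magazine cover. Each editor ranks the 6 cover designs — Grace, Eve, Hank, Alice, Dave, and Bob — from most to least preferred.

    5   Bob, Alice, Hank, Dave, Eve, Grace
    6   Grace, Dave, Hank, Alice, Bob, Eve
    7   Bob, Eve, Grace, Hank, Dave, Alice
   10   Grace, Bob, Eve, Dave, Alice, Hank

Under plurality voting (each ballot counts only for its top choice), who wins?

Grace

First-place vote totals:
  Grace: 16
  Eve: 0
  Hank: 0
  Alice: 0
  Dave: 0
  Bob: 12
Grace has the most first-place votes.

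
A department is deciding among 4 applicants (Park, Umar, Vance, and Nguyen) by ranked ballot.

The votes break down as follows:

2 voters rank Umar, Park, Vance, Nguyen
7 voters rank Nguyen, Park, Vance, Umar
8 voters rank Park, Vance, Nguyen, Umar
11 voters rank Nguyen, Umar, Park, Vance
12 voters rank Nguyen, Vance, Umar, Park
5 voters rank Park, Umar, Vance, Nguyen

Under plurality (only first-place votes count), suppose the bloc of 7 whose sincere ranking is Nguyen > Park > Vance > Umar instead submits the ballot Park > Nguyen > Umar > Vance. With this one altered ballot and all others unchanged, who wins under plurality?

First-place totals with the altered ballot: Park 20, Umar 2, Vance 0, Nguyen 23.
The winner is unchanged: still Nguyen.

Nguyen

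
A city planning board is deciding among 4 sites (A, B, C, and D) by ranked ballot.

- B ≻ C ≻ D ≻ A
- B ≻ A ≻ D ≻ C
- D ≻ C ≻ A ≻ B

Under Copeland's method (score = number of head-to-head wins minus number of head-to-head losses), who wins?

Pairwise results:
  A vs B: B wins 2–1.
  A vs C: C wins 2–1.
  A vs D: D wins 2–1.
  B vs C: B wins 2–1.
  B vs D: B wins 2–1.
  C vs D: D wins 2–1.
Copeland scores (wins − losses):
  A: 0 − 3 = -3
  B: 3 − 0 = 3
  C: 1 − 2 = -1
  D: 2 − 1 = 1
B has the best Copeland score.

B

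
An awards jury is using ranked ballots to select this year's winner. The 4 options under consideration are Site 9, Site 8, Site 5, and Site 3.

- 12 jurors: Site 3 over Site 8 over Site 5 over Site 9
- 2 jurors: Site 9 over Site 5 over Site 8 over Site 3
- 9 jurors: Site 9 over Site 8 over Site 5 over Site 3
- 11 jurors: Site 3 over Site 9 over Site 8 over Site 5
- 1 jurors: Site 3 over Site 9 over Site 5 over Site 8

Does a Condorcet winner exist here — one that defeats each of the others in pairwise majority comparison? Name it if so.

Head-to-head results (35 voters total):
Site 9 vs Site 8: Site 9 wins 23–12.
Site 9 vs Site 5: Site 9 wins 23–12.
Site 9 vs Site 3: Site 3 wins 24–11.
Site 8 vs Site 5: Site 8 wins 32–3.
Site 8 vs Site 3: Site 3 wins 24–11.
Site 5 vs Site 3: Site 3 wins 24–11.
Site 3 beats each rival — Site 9 (24–11), Site 8 (24–11), Site 5 (24–11) — so Site 3 is the Condorcet winner.

Site 3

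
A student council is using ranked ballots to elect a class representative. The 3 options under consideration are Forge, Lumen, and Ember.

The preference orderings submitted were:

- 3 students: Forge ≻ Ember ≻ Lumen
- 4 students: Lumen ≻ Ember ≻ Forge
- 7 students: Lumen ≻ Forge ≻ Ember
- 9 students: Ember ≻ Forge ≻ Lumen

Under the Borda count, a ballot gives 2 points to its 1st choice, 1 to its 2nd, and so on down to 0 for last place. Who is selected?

Ember

Borda scores:
  Forge: 3·2 + 4·0 + 7·1 + 9·1 = 22
  Lumen: 3·0 + 4·2 + 7·2 + 9·0 = 22
  Ember: 3·1 + 4·1 + 7·0 + 9·2 = 25
Ember has the highest total.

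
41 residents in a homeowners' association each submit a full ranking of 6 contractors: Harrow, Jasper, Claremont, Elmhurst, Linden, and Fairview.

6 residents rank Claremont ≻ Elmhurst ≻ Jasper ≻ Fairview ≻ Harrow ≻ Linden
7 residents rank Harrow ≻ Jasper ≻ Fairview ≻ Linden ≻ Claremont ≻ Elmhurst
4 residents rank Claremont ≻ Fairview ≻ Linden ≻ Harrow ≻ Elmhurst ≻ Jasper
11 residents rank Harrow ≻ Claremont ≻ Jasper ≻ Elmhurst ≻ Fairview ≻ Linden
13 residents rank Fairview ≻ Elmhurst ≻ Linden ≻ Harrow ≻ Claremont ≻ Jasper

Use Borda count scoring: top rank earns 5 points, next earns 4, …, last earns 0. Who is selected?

Borda scores:
  Harrow: 6·1 + 7·5 + 4·2 + 11·5 + 13·2 = 130
  Jasper: 6·3 + 7·4 + 4·0 + 11·3 + 13·0 = 79
  Claremont: 6·5 + 7·1 + 4·5 + 11·4 + 13·1 = 114
  Elmhurst: 6·4 + 7·0 + 4·1 + 11·2 + 13·4 = 102
  Linden: 6·0 + 7·2 + 4·3 + 11·0 + 13·3 = 65
  Fairview: 6·2 + 7·3 + 4·4 + 11·1 + 13·5 = 125
Harrow has the highest total.

Harrow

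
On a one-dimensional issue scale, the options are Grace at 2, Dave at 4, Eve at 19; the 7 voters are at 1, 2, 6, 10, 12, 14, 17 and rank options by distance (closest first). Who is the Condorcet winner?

Dave

With single-peaked preferences on a line, the Condorcet winner is the candidate closest to the median voter.
The median voter (position 10) is closest to Dave at 4.
Check: Dave vs Eve — voters closer to Dave: 4 of 7.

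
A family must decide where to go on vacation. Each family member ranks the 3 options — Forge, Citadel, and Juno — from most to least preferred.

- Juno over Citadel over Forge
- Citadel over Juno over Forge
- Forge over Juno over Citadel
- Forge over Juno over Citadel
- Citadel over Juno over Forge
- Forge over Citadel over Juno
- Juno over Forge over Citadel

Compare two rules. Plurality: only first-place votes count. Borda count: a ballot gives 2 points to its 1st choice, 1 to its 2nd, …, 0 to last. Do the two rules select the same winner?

Plurality first-place counts: Forge 3, Citadel 2, Juno 2 → Forge.
Borda totals: Forge 7, Citadel 6, Juno 8 → Juno.
The two rules disagree: plurality picks Forge, Borda picks Juno.

No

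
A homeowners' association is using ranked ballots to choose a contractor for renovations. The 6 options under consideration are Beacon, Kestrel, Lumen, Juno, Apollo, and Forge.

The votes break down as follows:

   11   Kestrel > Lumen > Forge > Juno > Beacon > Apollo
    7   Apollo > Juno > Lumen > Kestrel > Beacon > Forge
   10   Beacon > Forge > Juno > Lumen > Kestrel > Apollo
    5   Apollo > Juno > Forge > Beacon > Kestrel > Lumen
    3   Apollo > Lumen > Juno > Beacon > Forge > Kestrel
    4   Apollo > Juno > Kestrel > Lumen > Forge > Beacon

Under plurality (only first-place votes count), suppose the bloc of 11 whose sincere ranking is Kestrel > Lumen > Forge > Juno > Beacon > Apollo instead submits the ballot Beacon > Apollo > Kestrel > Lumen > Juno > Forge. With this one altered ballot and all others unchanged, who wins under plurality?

First-place totals with the altered ballot: Beacon 21, Kestrel 0, Lumen 0, Juno 0, Apollo 19, Forge 0.
The switch changes the winner from Apollo to Beacon.

Beacon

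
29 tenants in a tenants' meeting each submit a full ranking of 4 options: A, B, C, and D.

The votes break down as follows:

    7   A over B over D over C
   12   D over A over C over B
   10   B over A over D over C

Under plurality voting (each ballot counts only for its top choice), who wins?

First-place vote totals:
  A: 7
  B: 10
  C: 0
  D: 12
D has the most first-place votes.

D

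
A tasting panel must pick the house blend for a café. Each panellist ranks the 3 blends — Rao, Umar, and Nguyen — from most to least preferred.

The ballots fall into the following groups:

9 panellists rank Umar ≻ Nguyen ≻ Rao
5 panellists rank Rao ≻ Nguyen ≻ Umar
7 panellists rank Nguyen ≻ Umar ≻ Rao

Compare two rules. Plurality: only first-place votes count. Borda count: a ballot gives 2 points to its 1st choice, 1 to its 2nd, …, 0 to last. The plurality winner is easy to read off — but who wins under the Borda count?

Plurality first-place counts: Rao 5, Umar 9, Nguyen 7 → Umar.
Borda totals: Rao 10, Umar 25, Nguyen 28 → Nguyen.

Nguyen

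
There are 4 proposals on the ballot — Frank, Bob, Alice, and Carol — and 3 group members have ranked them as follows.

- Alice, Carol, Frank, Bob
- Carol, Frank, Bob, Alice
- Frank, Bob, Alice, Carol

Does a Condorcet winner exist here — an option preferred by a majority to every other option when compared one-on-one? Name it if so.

No Condorcet winner

Head-to-head results (3 voters total):
Frank vs Bob: Frank wins 3–0.
Frank vs Alice: Frank wins 2–1.
Frank vs Carol: Carol wins 2–1.
Bob vs Alice: Bob wins 2–1.
Bob vs Carol: Carol wins 2–1.
Alice vs Carol: Alice wins 2–1.
No candidate beats all others: Frank beats Alice beats Carol beats Frank, a majority cycle.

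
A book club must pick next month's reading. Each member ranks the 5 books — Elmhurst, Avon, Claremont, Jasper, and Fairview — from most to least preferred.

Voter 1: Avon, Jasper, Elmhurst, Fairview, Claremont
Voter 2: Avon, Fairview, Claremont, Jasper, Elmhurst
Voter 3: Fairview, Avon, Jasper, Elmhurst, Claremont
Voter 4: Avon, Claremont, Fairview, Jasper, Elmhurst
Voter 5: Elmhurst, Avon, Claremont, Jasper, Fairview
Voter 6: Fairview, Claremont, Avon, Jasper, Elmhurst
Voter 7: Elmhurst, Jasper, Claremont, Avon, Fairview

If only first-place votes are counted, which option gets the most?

First-place vote totals:
  Elmhurst: 2
  Avon: 3
  Claremont: 0
  Jasper: 0
  Fairview: 2
Avon has the most first-place votes.

Avon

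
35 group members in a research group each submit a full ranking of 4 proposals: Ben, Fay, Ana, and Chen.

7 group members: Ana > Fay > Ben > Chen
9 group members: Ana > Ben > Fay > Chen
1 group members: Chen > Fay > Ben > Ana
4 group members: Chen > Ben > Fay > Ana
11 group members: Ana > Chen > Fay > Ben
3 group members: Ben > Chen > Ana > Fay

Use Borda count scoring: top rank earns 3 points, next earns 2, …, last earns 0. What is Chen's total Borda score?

Borda scores:
  Ben: 7·1 + 9·2 + 1 + 4·2 + 11·0 + 3·3 = 43
  Fay: 7·2 + 9·1 + 2 + 4·1 + 11·1 + 3·0 = 40
  Ana: 7·3 + 9·3 + 0 + 4·0 + 11·3 + 3·1 = 84
  Chen: 7·0 + 9·0 + 3 + 4·3 + 11·2 + 3·2 = 43

43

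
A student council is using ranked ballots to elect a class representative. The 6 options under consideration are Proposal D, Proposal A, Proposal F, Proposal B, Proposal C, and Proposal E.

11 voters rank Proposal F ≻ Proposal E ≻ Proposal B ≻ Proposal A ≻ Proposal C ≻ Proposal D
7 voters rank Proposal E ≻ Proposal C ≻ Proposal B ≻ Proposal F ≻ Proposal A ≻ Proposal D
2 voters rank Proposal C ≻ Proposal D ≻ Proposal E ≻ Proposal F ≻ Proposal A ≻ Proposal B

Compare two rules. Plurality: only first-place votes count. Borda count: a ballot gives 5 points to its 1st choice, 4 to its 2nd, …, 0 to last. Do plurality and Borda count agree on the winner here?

No

Plurality first-place counts: Proposal D 0, Proposal A 0, Proposal F 11, Proposal B 0, Proposal C 2, Proposal E 7 → Proposal F.
Borda totals: Proposal D 8, Proposal A 31, Proposal F 73, Proposal B 54, Proposal C 49, Proposal E 85 → Proposal E.
The two rules disagree: plurality picks Proposal F, Borda picks Proposal E.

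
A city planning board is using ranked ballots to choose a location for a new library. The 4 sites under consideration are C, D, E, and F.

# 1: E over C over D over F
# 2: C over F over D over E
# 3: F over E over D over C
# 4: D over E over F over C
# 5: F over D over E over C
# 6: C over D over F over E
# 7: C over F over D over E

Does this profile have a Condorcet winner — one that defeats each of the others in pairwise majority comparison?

No

Head-to-head results (7 voters total):
C vs D: C wins 4–3.
C vs E: E wins 4–3.
C vs F: C wins 4–3.
D vs E: D wins 5–2.
D vs F: F wins 4–3.
E vs F: F wins 5–2.
No candidate beats all others: C beats D beats E beats C, a majority cycle.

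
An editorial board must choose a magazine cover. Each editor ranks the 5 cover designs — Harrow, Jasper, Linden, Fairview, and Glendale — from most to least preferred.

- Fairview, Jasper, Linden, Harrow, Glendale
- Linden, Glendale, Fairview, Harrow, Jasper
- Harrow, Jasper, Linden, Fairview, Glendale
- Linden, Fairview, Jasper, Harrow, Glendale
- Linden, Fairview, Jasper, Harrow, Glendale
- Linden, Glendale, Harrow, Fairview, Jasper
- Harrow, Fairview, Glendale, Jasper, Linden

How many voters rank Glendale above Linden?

1

Ballots ranking Glendale above Linden: 1.
Ballots ranking Linden above Glendale: 6.
So 1 of 7 voters prefer Glendale to Linden.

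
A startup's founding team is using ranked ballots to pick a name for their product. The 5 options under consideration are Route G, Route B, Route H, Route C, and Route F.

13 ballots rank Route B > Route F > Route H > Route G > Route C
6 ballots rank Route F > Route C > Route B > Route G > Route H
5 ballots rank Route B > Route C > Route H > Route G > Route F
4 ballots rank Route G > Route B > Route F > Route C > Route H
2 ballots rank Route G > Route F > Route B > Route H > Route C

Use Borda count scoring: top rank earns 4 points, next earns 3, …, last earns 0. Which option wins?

Route B

Borda scores:
  Route G: 13·1 + 6·1 + 5·1 + 4·4 + 2·4 = 48
  Route B: 13·4 + 6·2 + 5·4 + 4·3 + 2·2 = 100
  Route H: 13·2 + 6·0 + 5·2 + 4·0 + 2·1 = 38
  Route C: 13·0 + 6·3 + 5·3 + 4·1 + 2·0 = 37
  Route F: 13·3 + 6·4 + 5·0 + 4·2 + 2·3 = 77
Route B has the highest total.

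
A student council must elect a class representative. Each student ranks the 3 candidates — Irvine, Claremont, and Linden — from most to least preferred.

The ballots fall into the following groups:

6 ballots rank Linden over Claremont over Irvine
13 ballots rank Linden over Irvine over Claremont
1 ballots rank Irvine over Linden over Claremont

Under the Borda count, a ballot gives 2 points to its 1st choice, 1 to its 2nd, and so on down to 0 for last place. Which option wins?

Linden

Borda scores:
  Irvine: 6·0 + 13·1 + 2 = 15
  Claremont: 6·1 + 13·0 + 0 = 6
  Linden: 6·2 + 13·2 + 1 = 39
Linden has the highest total.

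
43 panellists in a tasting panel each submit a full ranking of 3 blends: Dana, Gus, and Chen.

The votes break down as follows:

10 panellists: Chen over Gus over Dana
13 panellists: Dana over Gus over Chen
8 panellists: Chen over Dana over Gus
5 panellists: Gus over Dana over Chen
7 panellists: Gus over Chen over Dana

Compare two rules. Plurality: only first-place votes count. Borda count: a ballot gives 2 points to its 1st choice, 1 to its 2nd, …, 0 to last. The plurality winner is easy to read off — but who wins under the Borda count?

Gus

Plurality first-place counts: Dana 13, Gus 12, Chen 18 → Chen.
Borda totals: Dana 39, Gus 47, Chen 43 → Gus.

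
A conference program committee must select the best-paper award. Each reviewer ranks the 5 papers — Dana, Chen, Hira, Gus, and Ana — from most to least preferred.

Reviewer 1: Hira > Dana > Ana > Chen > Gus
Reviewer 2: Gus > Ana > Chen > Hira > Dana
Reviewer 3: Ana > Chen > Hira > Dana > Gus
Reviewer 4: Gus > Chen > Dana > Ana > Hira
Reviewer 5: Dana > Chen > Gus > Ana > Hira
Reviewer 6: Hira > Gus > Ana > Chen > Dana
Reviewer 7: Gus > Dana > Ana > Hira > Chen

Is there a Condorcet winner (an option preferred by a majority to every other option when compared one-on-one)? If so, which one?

Head-to-head results (7 voters total):
Dana vs Chen: Chen wins 4–3.
Dana vs Hira: Hira wins 4–3.
Dana vs Gus: Gus wins 4–3.
Dana vs Ana: Dana wins 4–3.
Chen vs Hira: Chen wins 4–3.
Chen vs Gus: Gus wins 4–3.
Chen vs Ana: Ana wins 5–2.
Hira vs Gus: Gus wins 4–3.
Hira vs Ana: Ana wins 5–2.
Gus vs Ana: Gus wins 5–2.
Gus beats each rival — Dana (4–3), Chen (4–3), Hira (4–3), Ana (5–2) — so Gus is the Condorcet winner.

Gus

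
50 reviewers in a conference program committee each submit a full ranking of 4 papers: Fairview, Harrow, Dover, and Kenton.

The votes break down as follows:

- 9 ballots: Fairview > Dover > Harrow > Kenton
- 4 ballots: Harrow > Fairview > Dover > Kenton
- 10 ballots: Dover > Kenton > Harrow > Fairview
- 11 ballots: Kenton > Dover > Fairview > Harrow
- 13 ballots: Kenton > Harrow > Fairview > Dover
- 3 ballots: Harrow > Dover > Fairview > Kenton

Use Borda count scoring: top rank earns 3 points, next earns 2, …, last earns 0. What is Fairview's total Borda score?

Borda scores:
  Fairview: 9·3 + 4·2 + 10·0 + 11·1 + 13·1 + 3·1 = 62
  Harrow: 9·1 + 4·3 + 10·1 + 11·0 + 13·2 + 3·3 = 66
  Dover: 9·2 + 4·1 + 10·3 + 11·2 + 13·0 + 3·2 = 80
  Kenton: 9·0 + 4·0 + 10·2 + 11·3 + 13·3 + 3·0 = 92

62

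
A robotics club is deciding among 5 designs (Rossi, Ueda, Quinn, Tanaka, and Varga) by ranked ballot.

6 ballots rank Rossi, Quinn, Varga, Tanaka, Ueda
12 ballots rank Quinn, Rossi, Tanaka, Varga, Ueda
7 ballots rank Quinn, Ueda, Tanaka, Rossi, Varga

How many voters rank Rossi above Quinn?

Ballots ranking Rossi above Quinn: 6.
Ballots ranking Quinn above Rossi: 12+7 = 19.
So 6 of 25 voters prefer Rossi to Quinn.

6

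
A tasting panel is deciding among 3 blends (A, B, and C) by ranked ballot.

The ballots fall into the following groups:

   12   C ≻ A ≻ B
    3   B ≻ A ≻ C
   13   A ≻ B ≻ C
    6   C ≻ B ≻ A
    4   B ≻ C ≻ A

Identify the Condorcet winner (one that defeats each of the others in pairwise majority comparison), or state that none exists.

Head-to-head results (38 voters total):
A vs B: A wins 25–13.
A vs C: C wins 22–16.
B vs C: B wins 20–18.
No candidate beats all others: A beats B beats C beats A, a majority cycle.

There is no Condorcet winner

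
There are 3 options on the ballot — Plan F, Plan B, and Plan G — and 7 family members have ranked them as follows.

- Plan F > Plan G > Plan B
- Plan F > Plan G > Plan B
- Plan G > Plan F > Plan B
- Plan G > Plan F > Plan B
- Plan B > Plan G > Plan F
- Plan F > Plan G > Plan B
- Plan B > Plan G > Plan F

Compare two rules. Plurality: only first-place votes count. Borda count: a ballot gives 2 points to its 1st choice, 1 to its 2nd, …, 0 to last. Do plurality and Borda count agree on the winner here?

Plurality first-place counts: Plan F 3, Plan B 2, Plan G 2 → Plan F.
Borda totals: Plan F 8, Plan B 4, Plan G 9 → Plan G.
The two rules disagree: plurality picks Plan F, Borda picks Plan G.

No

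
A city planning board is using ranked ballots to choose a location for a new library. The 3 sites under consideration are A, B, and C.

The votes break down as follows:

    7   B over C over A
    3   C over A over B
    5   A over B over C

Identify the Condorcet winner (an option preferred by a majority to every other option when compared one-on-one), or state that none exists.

There is no Condorcet winner

Head-to-head results (15 voters total):
A vs B: A wins 8–7.
A vs C: C wins 10–5.
B vs C: B wins 12–3.
No candidate beats all others: A beats B beats C beats A, a majority cycle.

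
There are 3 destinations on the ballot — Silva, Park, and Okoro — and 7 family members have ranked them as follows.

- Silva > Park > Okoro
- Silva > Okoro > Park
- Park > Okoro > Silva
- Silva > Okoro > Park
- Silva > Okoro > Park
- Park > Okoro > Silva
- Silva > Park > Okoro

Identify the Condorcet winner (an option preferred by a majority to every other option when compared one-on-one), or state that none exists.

Silva

Head-to-head results (7 voters total):
Silva vs Park: Silva wins 5–2.
Silva vs Okoro: Silva wins 5–2.
Park vs Okoro: Park wins 4–3.
Silva beats each rival — Park (5–2), Okoro (5–2) — so Silva is the Condorcet winner.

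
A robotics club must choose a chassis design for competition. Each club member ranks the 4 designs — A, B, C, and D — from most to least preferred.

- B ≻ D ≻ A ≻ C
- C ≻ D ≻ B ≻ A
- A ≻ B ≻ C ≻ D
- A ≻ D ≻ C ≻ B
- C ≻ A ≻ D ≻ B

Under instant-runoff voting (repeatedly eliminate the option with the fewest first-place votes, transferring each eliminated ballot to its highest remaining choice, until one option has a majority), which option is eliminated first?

Round 1: A 2, C 2, B 1, D 0. D has the fewest and is eliminated.
Round 2: A 2, C 2, B 1. B has the fewest and is eliminated.
Round 3: A 3, C 2. A has a majority.

D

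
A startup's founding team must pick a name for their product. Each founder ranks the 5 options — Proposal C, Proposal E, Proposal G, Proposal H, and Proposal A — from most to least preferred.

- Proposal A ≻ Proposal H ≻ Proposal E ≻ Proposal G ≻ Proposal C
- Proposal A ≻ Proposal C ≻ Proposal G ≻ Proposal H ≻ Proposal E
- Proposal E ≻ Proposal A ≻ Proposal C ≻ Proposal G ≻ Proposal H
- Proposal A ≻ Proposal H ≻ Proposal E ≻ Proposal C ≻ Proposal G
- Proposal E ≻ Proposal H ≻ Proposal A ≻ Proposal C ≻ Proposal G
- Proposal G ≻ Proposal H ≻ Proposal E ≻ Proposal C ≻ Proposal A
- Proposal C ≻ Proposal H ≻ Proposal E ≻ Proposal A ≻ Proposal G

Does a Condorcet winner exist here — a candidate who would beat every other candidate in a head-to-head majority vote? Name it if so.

No Condorcet winner

Head-to-head results (7 voters total):
Proposal C vs Proposal E: Proposal E wins 5–2.
Proposal C vs Proposal G: Proposal C wins 5–2.
Proposal C vs Proposal H: Proposal H wins 4–3.
Proposal C vs Proposal A: Proposal A wins 5–2.
Proposal E vs Proposal G: Proposal E wins 5–2.
Proposal E vs Proposal H: Proposal H wins 5–2.
Proposal E vs Proposal A: Proposal E wins 4–3.
Proposal G vs Proposal H: Proposal H wins 4–3.
Proposal G vs Proposal A: Proposal A wins 6–1.
Proposal H vs Proposal A: Proposal A wins 4–3.
No candidate beats all others: Proposal E beats Proposal A beats Proposal H beats Proposal E, a majority cycle.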